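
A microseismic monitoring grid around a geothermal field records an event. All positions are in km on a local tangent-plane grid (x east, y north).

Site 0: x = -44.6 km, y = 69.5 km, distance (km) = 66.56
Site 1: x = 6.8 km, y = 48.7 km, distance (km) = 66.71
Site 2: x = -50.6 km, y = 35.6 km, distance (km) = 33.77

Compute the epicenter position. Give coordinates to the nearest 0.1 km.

-41.8 km east, 3.0 km north

Circle about each station: (x + 44.6)² + (y − 69.5)² = 66.56²; (x − 6.8)² + (y − 48.7)² = 66.71²; (x + 50.6)² + (y − 35.6)² = 33.77².
Subtracting pairs of circle equations eliminates x²+y² and gives linear equations (the radical axes):
102.8 x − 41.6 y = -4421.47
-12.0 x − 67.8 y = 298.13
Solving the 2×2 system: x ≈ -41.8, y ≈ 3.0 km.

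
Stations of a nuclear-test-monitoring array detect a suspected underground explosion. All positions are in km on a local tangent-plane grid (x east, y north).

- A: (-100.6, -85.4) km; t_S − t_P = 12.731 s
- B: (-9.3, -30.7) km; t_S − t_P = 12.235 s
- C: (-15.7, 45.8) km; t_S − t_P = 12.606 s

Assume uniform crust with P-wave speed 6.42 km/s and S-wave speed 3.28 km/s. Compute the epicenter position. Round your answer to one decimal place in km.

x ≈ -85.9 km, y ≈ -1.3 km

Distance from S−P lag: d = Δt · v_P v_S / (v_P − v_S) = Δt · (6.42·3.28)/(6.42−3.28) ≈ 6.7062·Δt.
So d_A = 85.38, d_B = 82.05, d_C = 84.54 km.
Circle about each station: (x + 100.6)² + (y + 85.4)² = 85.38²; (x + 9.3)² + (y + 30.7)² = 82.05²; (x + 15.7)² + (y − 45.8)² = 84.54².
Subtracting the A equation from the B and C equations removes the quadratic terms:
182.6 x + 109.4 y = -15827.00
169.8 x + 262.4 y = -14926.66
Solving the 2×2 system: x ≈ -85.9, y ≈ -1.3 km.
Check against A (with the unrounded x, y): √((x + 100.6)²+(y + 85.4)²) = 85.37 ≈ 85.38 km. ✓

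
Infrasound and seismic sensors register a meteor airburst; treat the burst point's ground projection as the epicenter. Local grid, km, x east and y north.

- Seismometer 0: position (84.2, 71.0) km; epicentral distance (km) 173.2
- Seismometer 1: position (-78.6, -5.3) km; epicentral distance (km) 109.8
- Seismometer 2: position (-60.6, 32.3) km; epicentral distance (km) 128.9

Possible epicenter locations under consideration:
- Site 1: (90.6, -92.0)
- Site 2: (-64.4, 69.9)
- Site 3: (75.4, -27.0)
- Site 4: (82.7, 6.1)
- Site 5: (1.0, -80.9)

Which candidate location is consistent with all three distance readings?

Site 5

For each candidate, compare |candidate − station| to the reported distance:
Site 1: residuals Seismometer 0 10.1, Seismometer 1 80.3, Seismometer 2 66.8 → max 80.3 km
Site 2: residuals Seismometer 0 24.6, Seismometer 1 33.3, Seismometer 2 91.1 → max 91.1 km
Site 3: residuals Seismometer 0 74.8, Seismometer 1 45.7, Seismometer 2 19.5 → max 74.8 km
Site 4: residuals Seismometer 0 108.3, Seismometer 1 51.9, Seismometer 2 16.8 → max 108.3 km
Site 5: residuals Seismometer 0 0.0, Seismometer 1 0.0, Seismometer 2 0.0 → max 0.0 km
Only Site 5 has all residuals ≈ 0.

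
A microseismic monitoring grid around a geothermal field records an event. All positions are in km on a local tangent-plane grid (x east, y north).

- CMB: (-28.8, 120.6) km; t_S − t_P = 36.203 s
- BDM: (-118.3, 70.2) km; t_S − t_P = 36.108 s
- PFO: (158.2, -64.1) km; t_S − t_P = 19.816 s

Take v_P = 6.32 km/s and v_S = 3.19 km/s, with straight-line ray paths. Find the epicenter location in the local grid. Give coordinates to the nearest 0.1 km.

36.7 km east, -103.2 km north

Distance from S−P lag: d = Δt · v_P v_S / (v_P − v_S) = Δt · (6.32·3.19)/(6.32−3.19) ≈ 6.4412·Δt.
So d_CMB = 233.19, d_BDM = 232.58, d_PFO = 127.64 km.
Circle about each station: (x + 28.8)² + (y − 120.6)² = 233.19²; (x + 118.3)² + (y − 70.2)² = 232.58²; (x − 158.2)² + (y + 64.1)² = 127.64².
Subtracting pairs of circle equations eliminates x²+y² and gives linear equations (the radical axes):
-179.0 x − 100.8 y = 3833.25
374.0 x − 369.4 y = 51847.86
Solving the 2×2 system: x ≈ 36.7, y ≈ -103.2 km.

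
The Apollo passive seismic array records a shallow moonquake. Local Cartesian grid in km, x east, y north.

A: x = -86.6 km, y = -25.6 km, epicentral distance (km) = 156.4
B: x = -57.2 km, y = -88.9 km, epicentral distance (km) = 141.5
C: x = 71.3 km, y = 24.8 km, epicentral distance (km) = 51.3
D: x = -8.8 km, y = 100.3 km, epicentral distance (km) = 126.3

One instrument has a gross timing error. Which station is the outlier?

D

Solve using three stations at a time. Using A, B, C (subtract circle equations pairwise → linear system) gives (x, y) ≈ (69.8, -26.5).
Distances from that point to each station vs reported:
  A: calculated 156.4 vs reported 156.4 → residual 0.0 km
  B: calculated 141.5 vs reported 141.5 → residual 0.0 km
  C: calculated 51.3 vs reported 51.3 → residual 0.0 km
  D: calculated 149.2 vs reported 126.3 → residual 22.9 km
A, B, C are mutually consistent (residuals ≈ 0); D is off by 22.9 km.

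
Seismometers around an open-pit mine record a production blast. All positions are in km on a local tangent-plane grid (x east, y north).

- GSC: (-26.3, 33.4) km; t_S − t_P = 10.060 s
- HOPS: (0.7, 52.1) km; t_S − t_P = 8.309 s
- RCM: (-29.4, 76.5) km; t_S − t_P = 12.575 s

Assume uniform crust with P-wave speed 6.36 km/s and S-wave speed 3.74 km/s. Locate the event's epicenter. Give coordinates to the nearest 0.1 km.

Distance from S−P lag: d = Δt · v_P v_S / (v_P − v_S) = Δt · (6.36·3.74)/(6.36−3.74) ≈ 9.0788·Δt.
So d_GSC = 91.33, d_HOPS = 75.44, d_RCM = 114.17 km.
Circle about each station: (x + 26.3)² + (y − 33.4)² = 91.33²; (x − 0.7)² + (y − 52.1)² = 75.44²; (x + 29.4)² + (y − 76.5)² = 114.17².
Subtracting pairs of circle equations eliminates x²+y² and gives linear equations (the radical axes):
54.0 x + 37.4 y = 3557.63
-6.2 x + 86.2 y = 215.74
Solving the 2×2 system: x ≈ 61.1, y ≈ 6.9 km.

(61.1, 6.9)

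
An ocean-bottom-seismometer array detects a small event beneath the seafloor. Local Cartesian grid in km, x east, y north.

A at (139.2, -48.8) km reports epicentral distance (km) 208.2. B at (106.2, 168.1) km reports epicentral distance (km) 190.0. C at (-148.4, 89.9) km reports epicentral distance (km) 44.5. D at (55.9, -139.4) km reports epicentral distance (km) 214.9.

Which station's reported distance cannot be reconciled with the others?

Solve using three stations at a time. Using A, B, D (subtract circle equations pairwise → linear system) gives (x, y) ≈ (-43.4, 51.1).
Distances from that point to each station vs reported:
  A: calculated 208.1 vs reported 208.2 → residual 0.1 km
  B: calculated 189.9 vs reported 190.0 → residual 0.1 km
  C: calculated 112.0 vs reported 44.5 → residual 67.5 km
  D: calculated 214.8 vs reported 214.9 → residual 0.1 km
A, B, D are mutually consistent (residuals ≈ 0); C is off by 67.5 km.

C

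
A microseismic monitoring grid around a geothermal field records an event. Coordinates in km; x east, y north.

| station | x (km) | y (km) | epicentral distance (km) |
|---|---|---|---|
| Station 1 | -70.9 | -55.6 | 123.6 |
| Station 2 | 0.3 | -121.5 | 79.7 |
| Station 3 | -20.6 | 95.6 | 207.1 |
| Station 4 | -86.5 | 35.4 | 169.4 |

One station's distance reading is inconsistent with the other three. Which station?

Station 3

Solve using three stations at a time. Using Station 1, Station 2, Station 4 (subtract circle equations pairwise → linear system) gives (x, y) ≈ (52.6, -61.3).
Distances from that point to each station vs reported:
  Station 1: calculated 123.6 vs reported 123.6 → residual 0.0 km
  Station 2: calculated 79.7 vs reported 79.7 → residual 0.0 km
  Station 3: calculated 173.1 vs reported 207.1 → residual 34.0 km
  Station 4: calculated 169.4 vs reported 169.4 → residual 0.0 km
Station 1, Station 2, Station 4 are mutually consistent (residuals ≈ 0); Station 3 is off by 34.0 km.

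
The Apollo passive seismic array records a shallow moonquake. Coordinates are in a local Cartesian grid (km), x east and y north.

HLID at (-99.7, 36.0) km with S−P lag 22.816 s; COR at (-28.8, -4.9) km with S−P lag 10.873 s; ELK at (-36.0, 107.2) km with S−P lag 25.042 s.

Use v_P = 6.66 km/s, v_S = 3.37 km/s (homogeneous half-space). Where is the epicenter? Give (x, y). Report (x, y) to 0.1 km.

29.7 km east, -50.5 km north

Distance from S−P lag: d = Δt · v_P v_S / (v_P − v_S) = Δt · (6.66·3.37)/(6.66−3.37) ≈ 6.8219·Δt.
So d_HLID = 155.65, d_COR = 74.18, d_ELK = 170.84 km.
Circle about each station: (x + 99.7)² + (y − 36.0)² = 155.65²; (x + 28.8)² + (y + 4.9)² = 74.18²; (x + 36.0)² + (y − 107.2)² = 170.84².
Subtracting pairs of circle equations eliminates x²+y² and gives linear equations (the radical axes):
141.8 x − 81.8 y = 8341.61
127.4 x + 142.4 y = -3407.63
Solving the 2×2 system: x ≈ 29.7, y ≈ -50.5 km.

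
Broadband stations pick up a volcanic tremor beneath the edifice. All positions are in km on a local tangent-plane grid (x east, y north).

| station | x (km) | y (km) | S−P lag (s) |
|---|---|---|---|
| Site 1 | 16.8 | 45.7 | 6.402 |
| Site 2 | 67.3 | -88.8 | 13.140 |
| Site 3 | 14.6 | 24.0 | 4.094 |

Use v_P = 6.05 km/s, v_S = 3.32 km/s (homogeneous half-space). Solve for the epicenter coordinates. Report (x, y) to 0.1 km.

Distance from S−P lag: d = Δt · v_P v_S / (v_P − v_S) = Δt · (6.05·3.32)/(6.05−3.32) ≈ 7.3575·Δt.
So d_Site 1 = 47.10, d_Site 2 = 96.68, d_Site 3 = 30.12 km.
Circle about each station: (x − 16.8)² + (y − 45.7)² = 47.10²; (x − 67.3)² + (y + 88.8)² = 96.68²; (x − 14.6)² + (y − 24.0)² = 30.12².
Subtracting the Site 1 equation from the Site 2 and Site 3 equations removes the quadratic terms:
101.0 x − 269.0 y = 2915.39
-4.4 x − 43.4 y = -270.37
Solving the 2×2 system: x ≈ 35.8, y ≈ 2.6 km.

(35.8, 2.6)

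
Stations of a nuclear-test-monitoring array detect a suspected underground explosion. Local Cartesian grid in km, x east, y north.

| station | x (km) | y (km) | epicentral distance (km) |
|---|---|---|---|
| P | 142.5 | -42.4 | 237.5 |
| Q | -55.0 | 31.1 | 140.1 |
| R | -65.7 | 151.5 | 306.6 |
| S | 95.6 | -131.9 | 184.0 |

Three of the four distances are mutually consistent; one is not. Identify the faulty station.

R

Solve using three stations at a time. Using P, Q, S (subtract circle equations pairwise → linear system) gives (x, y) ≈ (-86.5, -105.4).
Distances from that point to each station vs reported:
  P: calculated 237.5 vs reported 237.5 → residual 0.0 km
  Q: calculated 140.1 vs reported 140.1 → residual 0.0 km
  R: calculated 257.8 vs reported 306.6 → residual 48.8 km
  S: calculated 184.0 vs reported 184.0 → residual 0.0 km
P, Q, S are mutually consistent (residuals ≈ 0); R is off by 48.8 km.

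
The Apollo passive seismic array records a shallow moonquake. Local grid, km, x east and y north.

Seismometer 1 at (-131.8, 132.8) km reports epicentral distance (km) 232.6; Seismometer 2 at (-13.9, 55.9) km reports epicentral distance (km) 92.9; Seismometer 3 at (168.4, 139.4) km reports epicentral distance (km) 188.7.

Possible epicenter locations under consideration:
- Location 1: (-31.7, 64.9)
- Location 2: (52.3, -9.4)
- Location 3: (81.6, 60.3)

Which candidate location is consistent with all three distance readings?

Location 2

For each candidate, compare |candidate − station| to the reported distance:
Location 1: residuals Seismometer 1 111.6, Seismometer 2 73.0, Seismometer 3 24.8 → max 111.6 km
Location 2: residuals Seismometer 1 0.0, Seismometer 2 0.1, Seismometer 3 0.0 → max 0.1 km
Location 3: residuals Seismometer 1 7.2, Seismometer 2 2.7, Seismometer 3 71.3 → max 71.3 km
Only Location 2 has all residuals ≈ 0.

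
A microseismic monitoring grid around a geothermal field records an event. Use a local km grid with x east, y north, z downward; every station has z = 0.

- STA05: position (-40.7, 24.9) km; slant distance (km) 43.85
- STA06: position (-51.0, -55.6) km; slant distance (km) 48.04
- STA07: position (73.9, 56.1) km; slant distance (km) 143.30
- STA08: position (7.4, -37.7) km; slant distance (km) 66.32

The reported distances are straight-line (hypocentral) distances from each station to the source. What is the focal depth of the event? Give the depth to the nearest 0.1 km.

Each station gives a sphere (x−x_i)² + (y−y_i)² + z² = d_i² (stations at z=0).
Subtracting the STA05 sphere from STA06 and STA07: z² cancels, leaving linear equations in x and y:
-20.6 x − 161.0 y = 3030.84
229.2 x + 62.4 y = -12280.15
Solving: x ≈ -50.202, y ≈ -12.402 km (keep extra digits for the depth step; rounded: -50.2, -12.4).
Then from the STA05 sphere: z² = 43.85² − (x + 40.7)² − (y − 24.9)² with x = -50.202, y = -12.402, so z ≈ 21.002 ≈ 21.0 km.

depth ≈ 21.0 km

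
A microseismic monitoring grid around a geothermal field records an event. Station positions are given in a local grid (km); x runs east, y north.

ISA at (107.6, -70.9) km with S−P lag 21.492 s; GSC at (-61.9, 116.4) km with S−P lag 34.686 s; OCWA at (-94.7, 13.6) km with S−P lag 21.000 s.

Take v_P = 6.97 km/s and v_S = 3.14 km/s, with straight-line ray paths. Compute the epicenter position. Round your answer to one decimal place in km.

Distance from S−P lag: d = Δt · v_P v_S / (v_P − v_S) = Δt · (6.97·3.14)/(6.97−3.14) ≈ 5.7143·Δt.
So d_ISA = 122.81, d_GSC = 198.21, d_OCWA = 120.00 km.
Circle about each station: (x − 107.6)² + (y + 70.9)² = 122.81²; (x + 61.9)² + (y − 116.4)² = 198.21²; (x + 94.7)² + (y − 13.6)² = 120.00².
Subtracting the ISA equation from the GSC and OCWA equations removes the quadratic terms:
-339.0 x + 374.6 y = -23428.91
-404.6 x + 169.0 y = -6769.22
Solving the 2×2 system: x ≈ -15.1, y ≈ -76.2 km.
Check against ISA (with the unrounded x, y): √((x − 107.6)²+(y + 70.9)²) = 122.82 ≈ 122.81 km. ✓

(-15.1, -76.2)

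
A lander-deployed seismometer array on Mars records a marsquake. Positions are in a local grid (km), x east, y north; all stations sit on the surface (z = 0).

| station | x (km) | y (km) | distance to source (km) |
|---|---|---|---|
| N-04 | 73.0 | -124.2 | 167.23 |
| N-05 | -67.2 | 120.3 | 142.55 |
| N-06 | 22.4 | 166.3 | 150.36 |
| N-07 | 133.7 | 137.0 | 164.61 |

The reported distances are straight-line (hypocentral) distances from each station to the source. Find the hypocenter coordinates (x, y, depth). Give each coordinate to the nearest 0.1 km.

x ≈ 24.9 km, y ≈ 26.3 km, depth ≈ 54.8 km

Each station gives a sphere (x−x_i)² + (y−y_i)² + z² = d_i² (stations at z=0).
Subtracting the N-04 sphere from N-05 and N-06: z² cancels, leaving linear equations in x and y:
-280.4 x + 489.0 y = 5878.66
-101.2 x + 581.0 y = 12760.55
Solving: x ≈ 24.901, y ≈ 26.300 km (keep extra digits for the depth step; rounded: 24.9, 26.3).
Then from the N-04 sphere: z² = 167.23² − (x − 73.0)² − (y + 124.2)² with x = 24.901, y = 26.300, so z ≈ 54.792 ≈ 54.8 km.
Check against N-07 (with the unrounded solution): distance 164.60 ≈ 164.61 km. ✓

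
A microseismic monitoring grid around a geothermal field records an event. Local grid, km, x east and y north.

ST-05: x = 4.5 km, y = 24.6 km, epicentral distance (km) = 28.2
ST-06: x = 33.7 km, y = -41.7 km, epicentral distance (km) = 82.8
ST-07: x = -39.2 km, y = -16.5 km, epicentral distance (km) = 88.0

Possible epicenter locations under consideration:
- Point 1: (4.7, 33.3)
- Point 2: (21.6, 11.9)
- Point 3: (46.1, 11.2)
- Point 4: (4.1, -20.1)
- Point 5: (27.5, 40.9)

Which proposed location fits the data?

Point 5

For each candidate, compare |candidate − station| to the reported distance:
Point 1: residuals ST-05 19.5, ST-06 2.4, ST-07 21.6 → max 21.6 km
Point 2: residuals ST-05 6.9, ST-06 27.9, ST-07 20.9 → max 27.9 km
Point 3: residuals ST-05 15.5, ST-06 28.5, ST-07 1.7 → max 28.5 km
Point 4: residuals ST-05 16.5, ST-06 46.2, ST-07 44.6 → max 46.2 km
Point 5: residuals ST-05 0.0, ST-06 0.0, ST-07 0.0 → max 0.0 km
Only Point 5 has all residuals ≈ 0.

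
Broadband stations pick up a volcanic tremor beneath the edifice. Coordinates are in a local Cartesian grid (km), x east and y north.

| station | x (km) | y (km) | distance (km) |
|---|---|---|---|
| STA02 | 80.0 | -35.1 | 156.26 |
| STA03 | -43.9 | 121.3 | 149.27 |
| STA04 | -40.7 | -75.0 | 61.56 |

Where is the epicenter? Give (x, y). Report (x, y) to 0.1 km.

x ≈ -75.9 km, y ≈ -24.5 km

Circle about each station: (x − 80.0)² + (y + 35.1)² = 156.26²; (x + 43.9)² + (y − 121.3)² = 149.27²; (x + 40.7)² + (y + 75.0)² = 61.56².
Subtracting the STA02 equation from the STA03 and STA04 equations removes the quadratic terms:
-247.8 x + 312.8 y = 11144.54
-241.4 x − 79.8 y = 20277.03
Solving the 2×2 system: x ≈ -75.9, y ≈ -24.5 km.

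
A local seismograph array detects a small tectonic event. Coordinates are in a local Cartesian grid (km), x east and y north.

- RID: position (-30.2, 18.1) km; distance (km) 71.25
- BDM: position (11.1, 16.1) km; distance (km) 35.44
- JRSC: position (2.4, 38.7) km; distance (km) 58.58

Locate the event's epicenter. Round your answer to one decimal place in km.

x ≈ 35.4 km, y ≈ -9.7 km

Circle about each station: (x + 30.2)² + (y − 18.1)² = 71.25²; (x − 11.1)² + (y − 16.1)² = 35.44²; (x − 2.4)² + (y − 38.7)² = 58.58².
Subtracting the RID equation from the BDM and JRSC equations removes the quadratic terms:
82.6 x − 4.0 y = 2963.34
65.2 x + 41.2 y = 1908.75
Solving the 2×2 system: x ≈ 35.4, y ≈ -9.7 km.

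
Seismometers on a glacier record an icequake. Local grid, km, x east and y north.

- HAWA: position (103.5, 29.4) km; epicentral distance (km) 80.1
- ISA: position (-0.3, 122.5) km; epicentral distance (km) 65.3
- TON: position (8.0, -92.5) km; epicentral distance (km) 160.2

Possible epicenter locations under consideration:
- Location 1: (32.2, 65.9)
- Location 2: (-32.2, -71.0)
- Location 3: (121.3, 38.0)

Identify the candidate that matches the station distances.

For each candidate, compare |candidate − station| to the reported distance:
Location 1: residuals HAWA 0.0, ISA 0.0, TON 0.0 → max 0.0 km
Location 2: residuals HAWA 88.7, ISA 130.8, TON 114.6 → max 130.8 km
Location 3: residuals HAWA 60.3, ISA 82.8, TON 12.6 → max 82.8 km
Only Location 1 has all residuals ≈ 0.

Location 1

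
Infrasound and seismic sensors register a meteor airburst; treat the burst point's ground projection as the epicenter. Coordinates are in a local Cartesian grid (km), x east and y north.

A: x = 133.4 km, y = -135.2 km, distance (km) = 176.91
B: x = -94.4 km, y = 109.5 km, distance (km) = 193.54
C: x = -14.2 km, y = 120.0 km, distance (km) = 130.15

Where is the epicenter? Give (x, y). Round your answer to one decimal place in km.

84.1 km east, 34.7 km north

Circle about each station: (x − 133.4)² + (y + 135.2)² = 176.91²; (x + 94.4)² + (y − 109.5)² = 193.54²; (x + 14.2)² + (y − 120.0)² = 130.15².
Subtracting the A equation from the B and C equations removes the quadratic terms:
-455.6 x + 489.4 y = -21333.57
-295.2 x + 510.4 y = -7114.83
Solving the 2×2 system: x ≈ 84.1, y ≈ 34.7 km.
Check against A (with the unrounded x, y): √((x − 133.4)²+(y + 135.2)²) = 176.91 ≈ 176.91 km. ✓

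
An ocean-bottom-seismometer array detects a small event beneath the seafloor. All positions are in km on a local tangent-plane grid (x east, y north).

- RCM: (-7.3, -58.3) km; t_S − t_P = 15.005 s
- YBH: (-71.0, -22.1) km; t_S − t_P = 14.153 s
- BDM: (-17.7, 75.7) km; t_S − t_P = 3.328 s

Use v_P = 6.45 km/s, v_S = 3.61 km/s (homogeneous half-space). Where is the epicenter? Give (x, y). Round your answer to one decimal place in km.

Distance from S−P lag: d = Δt · v_P v_S / (v_P − v_S) = Δt · (6.45·3.61)/(6.45−3.61) ≈ 8.1988·Δt.
So d_RCM = 123.02, d_YBH = 116.04, d_BDM = 27.29 km.
Circle about each station: (x + 7.3)² + (y + 58.3)² = 123.02²; (x + 71.0)² + (y + 22.1)² = 116.04²; (x + 17.7)² + (y − 75.7)² = 27.29².
Subtracting pairs of circle equations eliminates x²+y² and gives linear equations (the radical axes):
-127.4 x + 72.4 y = 3745.87
-20.8 x + 268.0 y = 16980.78
Solving the 2×2 system: x ≈ 6.9, y ≈ 63.9 km.
Check against RCM (with the unrounded x, y): √((x + 7.3)²+(y + 58.3)²) = 123.02 ≈ 123.02 km. ✓

x ≈ 6.9 km, y ≈ 63.9 km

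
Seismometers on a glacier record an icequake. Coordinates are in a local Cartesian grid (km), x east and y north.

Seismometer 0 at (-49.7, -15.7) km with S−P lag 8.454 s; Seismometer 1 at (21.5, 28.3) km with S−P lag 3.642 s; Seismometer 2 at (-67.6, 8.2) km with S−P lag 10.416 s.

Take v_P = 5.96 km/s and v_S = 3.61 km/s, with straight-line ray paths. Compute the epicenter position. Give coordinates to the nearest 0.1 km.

Distance from S−P lag: d = Δt · v_P v_S / (v_P − v_S) = Δt · (5.96·3.61)/(5.96−3.61) ≈ 9.1556·Δt.
So d_Seismometer 0 = 77.40, d_Seismometer 1 = 33.34, d_Seismometer 2 = 95.36 km.
Circle about each station: (x + 49.7)² + (y + 15.7)² = 77.40²; (x − 21.5)² + (y − 28.3)² = 33.34²; (x + 67.6)² + (y − 8.2)² = 95.36².
Subtracting the Seismometer 0 equation from the Seismometer 1 and Seismometer 2 equations removes the quadratic terms:
142.4 x + 88.0 y = 3425.76
-35.8 x + 47.8 y = -1182.35
Solving the 2×2 system: x ≈ 26.9, y ≈ -4.6 km.

x ≈ 26.9 km, y ≈ -4.6 km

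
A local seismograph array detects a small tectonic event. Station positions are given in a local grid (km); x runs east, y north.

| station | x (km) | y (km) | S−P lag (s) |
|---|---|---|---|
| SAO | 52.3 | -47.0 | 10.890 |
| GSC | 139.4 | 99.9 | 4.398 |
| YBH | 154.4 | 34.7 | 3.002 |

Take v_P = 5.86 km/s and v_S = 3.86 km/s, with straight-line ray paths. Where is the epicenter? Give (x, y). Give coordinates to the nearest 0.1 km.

Distance from S−P lag: d = Δt · v_P v_S / (v_P − v_S) = Δt · (5.86·3.86)/(5.86−3.86) ≈ 11.3098·Δt.
So d_SAO = 123.16, d_GSC = 49.74, d_YBH = 33.95 km.
Circle about each station: (x − 52.3)² + (y + 47.0)² = 123.16²; (x − 139.4)² + (y − 99.9)² = 49.74²; (x − 154.4)² + (y − 34.7)² = 33.95².
Subtracting the SAO equation from the GSC and YBH equations removes the quadratic terms:
174.2 x + 293.8 y = 37162.40
204.2 x + 163.4 y = 34114.94
Solving the 2×2 system: x ≈ 125.3, y ≈ 52.2 km.

(125.3, 52.2)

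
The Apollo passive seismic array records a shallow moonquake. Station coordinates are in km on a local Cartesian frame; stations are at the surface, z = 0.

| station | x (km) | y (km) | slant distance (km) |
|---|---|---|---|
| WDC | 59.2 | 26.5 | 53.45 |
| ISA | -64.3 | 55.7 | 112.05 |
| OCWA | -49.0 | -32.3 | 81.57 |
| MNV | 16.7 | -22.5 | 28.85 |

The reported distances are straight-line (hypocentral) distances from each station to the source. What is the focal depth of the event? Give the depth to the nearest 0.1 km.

z ≈ 23.2 km

Each station gives a sphere (x−x_i)² + (y−y_i)² + z² = d_i² (stations at z=0).
Subtracting the WDC sphere from ISA and OCWA: z² cancels, leaving linear equations in x and y:
-247.0 x + 58.4 y = -6668.21
-216.4 x − 117.6 y = -4559.36
Solving: x ≈ 25.200, y ≈ -7.601 km (keep extra digits for the depth step; rounded: 25.2, -7.6).
Then from the WDC sphere: z² = 53.45² − (x − 59.2)² − (y − 26.5)² with x = 25.200, y = -7.601, so z ≈ 23.195 ≈ 23.2 km.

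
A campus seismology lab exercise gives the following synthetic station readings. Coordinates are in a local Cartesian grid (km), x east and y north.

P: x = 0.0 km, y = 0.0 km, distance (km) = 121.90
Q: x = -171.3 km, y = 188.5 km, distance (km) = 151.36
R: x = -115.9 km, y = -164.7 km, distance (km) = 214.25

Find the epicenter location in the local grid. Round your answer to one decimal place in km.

x ≈ -111.4 km, y ≈ 49.5 km

Circle about each station: x² + y² = 121.90²; (x + 171.3)² + (y − 188.5)² = 151.36²; (x + 115.9)² + (y + 164.7)² = 214.25².
Subtracting the P equation from the Q and R equations removes the quadratic terms:
-342.6 x + 377.0 y = 56825.70
-231.8 x − 329.4 y = 9515.45
Solving the 2×2 system: x ≈ -111.4, y ≈ 49.5 km.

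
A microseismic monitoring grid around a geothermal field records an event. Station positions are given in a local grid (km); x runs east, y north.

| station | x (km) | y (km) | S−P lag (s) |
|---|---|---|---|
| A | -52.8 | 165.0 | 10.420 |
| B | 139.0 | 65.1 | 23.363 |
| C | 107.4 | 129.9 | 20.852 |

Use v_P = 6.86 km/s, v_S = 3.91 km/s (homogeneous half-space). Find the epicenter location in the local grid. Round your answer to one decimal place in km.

-73.3 km east, 72.5 km north

Distance from S−P lag: d = Δt · v_P v_S / (v_P − v_S) = Δt · (6.86·3.91)/(6.86−3.91) ≈ 9.0924·Δt.
So d_A = 94.74, d_B = 212.43, d_C = 189.59 km.
Circle about each station: (x + 52.8)² + (y − 165.0)² = 94.74²; (x − 139.0)² + (y − 65.1)² = 212.43²; (x − 107.4)² + (y − 129.9)² = 189.59².
Subtracting the A equation from the B and C equations removes the quadratic terms:
383.6 x − 199.8 y = -42604.67
320.4 x − 70.2 y = -28572.77
Solving the 2×2 system: x ≈ -73.3, y ≈ 72.5 km.
Check against A (with the unrounded x, y): √((x + 52.8)²+(y − 165.0)²) = 94.71 ≈ 94.74 km. ✓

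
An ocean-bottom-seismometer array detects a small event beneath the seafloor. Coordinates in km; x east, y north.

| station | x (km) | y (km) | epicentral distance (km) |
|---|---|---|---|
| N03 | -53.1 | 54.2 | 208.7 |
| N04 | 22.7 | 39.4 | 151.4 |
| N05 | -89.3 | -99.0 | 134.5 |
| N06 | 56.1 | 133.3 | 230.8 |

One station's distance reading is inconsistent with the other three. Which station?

Solve using three stations at a time. Using N03, N04, N06 (subtract circle equations pairwise → linear system) gives (x, y) ≈ (93.3, -94.4).
Distances from that point to each station vs reported:
  N03: calculated 208.6 vs reported 208.7 → residual 0.1 km
  N04: calculated 151.3 vs reported 151.4 → residual 0.1 km
  N05: calculated 182.7 vs reported 134.5 → residual 48.2 km
  N06: calculated 230.7 vs reported 230.8 → residual 0.1 km
N03, N04, N06 are mutually consistent (residuals ≈ 0); N05 is off by 48.2 km.

N05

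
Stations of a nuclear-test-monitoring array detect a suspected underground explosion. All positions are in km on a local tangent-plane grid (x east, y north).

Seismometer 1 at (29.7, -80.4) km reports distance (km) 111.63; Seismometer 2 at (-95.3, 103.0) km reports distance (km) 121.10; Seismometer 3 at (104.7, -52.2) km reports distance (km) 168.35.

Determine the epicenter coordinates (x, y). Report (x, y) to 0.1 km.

(-58.9, -12.5)

Circle about each station: (x − 29.7)² + (y + 80.4)² = 111.63²; (x + 95.3)² + (y − 103.0)² = 121.10²; (x − 104.7)² + (y + 52.2)² = 168.35².
Subtracting the Seismometer 1 equation from the Seismometer 2 and Seismometer 3 equations removes the quadratic terms:
-250.0 x + 366.8 y = 10140.89
150.0 x + 56.4 y = -9539.79
Solving the 2×2 system: x ≈ -58.9, y ≈ -12.5 km.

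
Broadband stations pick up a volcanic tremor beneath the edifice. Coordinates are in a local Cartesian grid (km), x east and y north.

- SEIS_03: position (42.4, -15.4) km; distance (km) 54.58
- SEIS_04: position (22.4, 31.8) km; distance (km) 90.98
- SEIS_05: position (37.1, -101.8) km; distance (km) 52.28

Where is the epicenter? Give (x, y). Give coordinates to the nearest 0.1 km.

Circle about each station: (x − 42.4)² + (y + 15.4)² = 54.58²; (x − 22.4)² + (y − 31.8)² = 90.98²; (x − 37.1)² + (y + 101.8)² = 52.28².
Subtracting the SEIS_03 equation from the SEIS_04 and SEIS_05 equations removes the quadratic terms:
-40.0 x + 94.4 y = -5820.30
-10.6 x − 172.8 y = 9950.51
Solving the 2×2 system: x ≈ 8.4, y ≈ -58.1 km.

8.4 km east, -58.1 km north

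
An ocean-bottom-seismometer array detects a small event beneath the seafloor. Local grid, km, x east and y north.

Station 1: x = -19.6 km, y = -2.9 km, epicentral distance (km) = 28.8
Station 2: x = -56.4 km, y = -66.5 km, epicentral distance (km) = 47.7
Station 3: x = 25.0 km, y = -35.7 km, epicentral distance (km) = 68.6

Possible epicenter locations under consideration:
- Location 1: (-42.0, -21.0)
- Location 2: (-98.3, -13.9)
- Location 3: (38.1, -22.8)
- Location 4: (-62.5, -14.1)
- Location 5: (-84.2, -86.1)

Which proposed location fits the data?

For each candidate, compare |candidate − station| to the reported distance:
Location 1: residuals Station 1 0.0, Station 2 0.0, Station 3 0.0 → max 0.0 km
Location 2: residuals Station 1 50.7, Station 2 19.5, Station 3 56.6 → max 56.6 km
Location 3: residuals Station 1 32.2, Station 2 56.4, Station 3 50.2 → max 56.4 km
Location 4: residuals Station 1 15.5, Station 2 5.1, Station 3 21.5 → max 21.5 km
Location 5: residuals Station 1 76.5, Station 2 13.7, Station 3 51.7 → max 76.5 km
Only Location 1 has all residuals ≈ 0.

Location 1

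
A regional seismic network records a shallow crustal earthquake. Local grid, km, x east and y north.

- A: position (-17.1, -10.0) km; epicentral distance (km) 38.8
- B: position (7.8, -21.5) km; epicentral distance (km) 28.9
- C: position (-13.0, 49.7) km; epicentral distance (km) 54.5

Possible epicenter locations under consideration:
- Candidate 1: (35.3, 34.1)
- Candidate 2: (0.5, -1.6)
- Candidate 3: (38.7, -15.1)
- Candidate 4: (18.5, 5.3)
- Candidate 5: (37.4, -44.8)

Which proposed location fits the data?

Candidate 4

For each candidate, compare |candidate − station| to the reported distance:
Candidate 1: residuals A 29.7, B 33.1, C 3.7 → max 33.1 km
Candidate 2: residuals A 19.3, B 7.7, C 1.5 → max 19.3 km
Candidate 3: residuals A 17.2, B 2.7, C 28.4 → max 28.4 km
Candidate 4: residuals A 0.1, B 0.0, C 0.1 → max 0.1 km
Candidate 5: residuals A 25.9, B 8.8, C 52.6 → max 52.6 km
Only Candidate 4 has all residuals ≈ 0.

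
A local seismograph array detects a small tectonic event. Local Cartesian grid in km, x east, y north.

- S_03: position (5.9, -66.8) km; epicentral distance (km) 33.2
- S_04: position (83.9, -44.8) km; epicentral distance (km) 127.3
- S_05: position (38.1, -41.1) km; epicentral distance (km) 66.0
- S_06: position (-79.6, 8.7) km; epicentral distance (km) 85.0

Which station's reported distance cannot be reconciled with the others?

S_04

Solve using three stations at a time. Using S_03, S_05, S_06 (subtract circle equations pairwise → linear system) gives (x, y) ≈ (-25.9, -57.2).
Distances from that point to each station vs reported:
  S_03: calculated 33.2 vs reported 33.2 → residual 0.0 km
  S_04: calculated 110.5 vs reported 127.3 → residual 16.8 km
  S_05: calculated 66.0 vs reported 66.0 → residual 0.0 km
  S_06: calculated 85.0 vs reported 85.0 → residual 0.0 km
S_03, S_05, S_06 are mutually consistent (residuals ≈ 0); S_04 is off by 16.8 km.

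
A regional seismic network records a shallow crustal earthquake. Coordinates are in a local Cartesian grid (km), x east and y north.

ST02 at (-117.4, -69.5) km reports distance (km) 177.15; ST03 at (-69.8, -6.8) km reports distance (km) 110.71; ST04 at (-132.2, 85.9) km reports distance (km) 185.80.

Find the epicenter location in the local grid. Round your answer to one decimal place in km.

(39.0, 13.7)

Circle about each station: (x + 117.4)² + (y + 69.5)² = 177.15²; (x + 69.8)² + (y + 6.8)² = 110.71²; (x + 132.2)² + (y − 85.9)² = 185.80².
Subtracting the ST02 equation from the ST03 and ST04 equations removes the quadratic terms:
95.2 x + 125.4 y = 5430.69
-29.6 x + 310.8 y = 3103.12
Solving the 2×2 system: x ≈ 39.0, y ≈ 13.7 km.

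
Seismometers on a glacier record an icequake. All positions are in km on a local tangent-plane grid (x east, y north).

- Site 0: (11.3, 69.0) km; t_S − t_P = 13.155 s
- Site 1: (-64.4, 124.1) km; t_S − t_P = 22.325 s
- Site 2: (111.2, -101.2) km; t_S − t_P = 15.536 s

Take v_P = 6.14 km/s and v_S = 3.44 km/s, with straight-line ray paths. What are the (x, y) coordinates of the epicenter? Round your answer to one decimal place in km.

Distance from S−P lag: d = Δt · v_P v_S / (v_P − v_S) = Δt · (6.14·3.44)/(6.14−3.44) ≈ 7.8228·Δt.
So d_Site 0 = 102.91, d_Site 1 = 174.64, d_Site 2 = 121.54 km.
Circle about each station: (x − 11.3)² + (y − 69.0)² = 102.91²; (x + 64.4)² + (y − 124.1)² = 174.64²; (x − 111.2)² + (y + 101.2)² = 121.54².
Subtracting pairs of circle equations eliminates x²+y² and gives linear equations (the radical axes):
-151.4 x + 110.2 y = -5249.18
199.8 x − 340.4 y = 13536.69
Solving the 2×2 system: x ≈ 10.0, y ≈ -33.9 km.

10.0 km east, -33.9 km north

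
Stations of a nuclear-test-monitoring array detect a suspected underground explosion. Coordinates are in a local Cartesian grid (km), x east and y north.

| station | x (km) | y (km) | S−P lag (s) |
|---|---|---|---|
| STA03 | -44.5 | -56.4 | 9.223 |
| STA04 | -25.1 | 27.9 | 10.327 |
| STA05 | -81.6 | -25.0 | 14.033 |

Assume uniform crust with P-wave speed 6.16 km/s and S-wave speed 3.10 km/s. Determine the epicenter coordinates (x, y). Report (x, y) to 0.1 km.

x ≈ 5.9 km, y ≈ -28.6 km

Distance from S−P lag: d = Δt · v_P v_S / (v_P − v_S) = Δt · (6.16·3.10)/(6.16−3.10) ≈ 6.2405·Δt.
So d_STA03 = 57.56, d_STA04 = 64.45, d_STA05 = 87.57 km.
Circle about each station: (x + 44.5)² + (y + 56.4)² = 57.56²; (x + 25.1)² + (y − 27.9)² = 64.45²; (x + 81.6)² + (y + 25.0)² = 87.57².
Subtracting the STA03 equation from the STA04 and STA05 equations removes the quadratic terms:
38.8 x + 168.6 y = -4593.44
-74.2 x + 62.8 y = -2233.00
Solving the 2×2 system: x ≈ 5.9, y ≈ -28.6 km.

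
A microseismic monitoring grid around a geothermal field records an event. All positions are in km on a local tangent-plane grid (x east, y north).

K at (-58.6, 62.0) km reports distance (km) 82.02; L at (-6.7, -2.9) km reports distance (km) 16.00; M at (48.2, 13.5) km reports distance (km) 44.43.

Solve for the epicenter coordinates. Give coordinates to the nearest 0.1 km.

4.0 km east, 9.0 km north

Circle about each station: (x + 58.6)² + (y − 62.0)² = 82.02²; (x + 6.7)² + (y + 2.9)² = 16.00²; (x − 48.2)² + (y − 13.5)² = 44.43².
Subtracting the K equation from the L and M equations removes the quadratic terms:
103.8 x − 129.8 y = -753.38
213.6 x − 97.0 y = -19.21
Solving the 2×2 system: x ≈ 4.0, y ≈ 9.0 km.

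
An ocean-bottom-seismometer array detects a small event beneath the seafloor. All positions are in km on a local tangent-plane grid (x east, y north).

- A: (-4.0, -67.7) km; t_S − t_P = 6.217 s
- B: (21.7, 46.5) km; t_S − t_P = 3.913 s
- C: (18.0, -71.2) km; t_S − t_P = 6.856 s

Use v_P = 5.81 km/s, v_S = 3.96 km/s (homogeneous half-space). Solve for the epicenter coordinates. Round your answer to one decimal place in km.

x ≈ -9.8 km, y ≈ 9.4 km

Distance from S−P lag: d = Δt · v_P v_S / (v_P − v_S) = Δt · (5.81·3.96)/(5.81−3.96) ≈ 12.4365·Δt.
So d_A = 77.32, d_B = 48.66, d_C = 85.26 km.
Circle about each station: (x + 4.0)² + (y + 67.7)² = 77.32²; (x − 21.7)² + (y − 46.5)² = 48.66²; (x − 18.0)² + (y + 71.2)² = 85.26².
Subtracting pairs of circle equations eliminates x²+y² and gives linear equations (the radical axes):
51.4 x + 228.4 y = 1644.44
44.0 x − 7.0 y = -496.74
Solving the 2×2 system: x ≈ -9.8, y ≈ 9.4 km.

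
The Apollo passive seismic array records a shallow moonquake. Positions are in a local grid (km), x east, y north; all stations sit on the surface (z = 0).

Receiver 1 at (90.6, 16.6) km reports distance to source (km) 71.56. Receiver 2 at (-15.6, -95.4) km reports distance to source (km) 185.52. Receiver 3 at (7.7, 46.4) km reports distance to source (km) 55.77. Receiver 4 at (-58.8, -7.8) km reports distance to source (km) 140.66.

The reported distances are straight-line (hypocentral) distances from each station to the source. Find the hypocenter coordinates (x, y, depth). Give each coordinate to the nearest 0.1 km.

Each station gives a sphere (x−x_i)² + (y−y_i)² + z² = d_i² (stations at z=0).
Subtracting the Receiver 1 sphere from Receiver 2 and Receiver 3: z² cancels, leaving linear equations in x and y:
-212.4 x − 224.0 y = -28436.24
-165.8 x + 59.6 y = -4261.13
Solving: x ≈ 53.201, y ≈ 76.502 km (keep extra digits for the depth step; rounded: 53.2, 76.5).
Then from the Receiver 1 sphere: z² = 71.56² − (x − 90.6)² − (y − 16.6)² with x = 53.201, y = 76.502, so z ≈ 11.571 ≈ 11.6 km.

(53.2, 76.5, 11.6)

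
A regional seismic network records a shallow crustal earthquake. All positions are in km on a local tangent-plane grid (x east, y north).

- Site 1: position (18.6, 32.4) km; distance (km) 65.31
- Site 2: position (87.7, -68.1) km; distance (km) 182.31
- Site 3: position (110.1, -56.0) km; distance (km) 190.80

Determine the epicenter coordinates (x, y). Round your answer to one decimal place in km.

Circle about each station: (x − 18.6)² + (y − 32.4)² = 65.31²; (x − 87.7)² + (y + 68.1)² = 182.31²; (x − 110.1)² + (y + 56.0)² = 190.80².
Subtracting the Site 1 equation from the Site 2 and Site 3 equations removes the quadratic terms:
138.2 x − 201.0 y = -18038.36
183.0 x − 176.8 y = -18276.95
Solving the 2×2 system: x ≈ -39.2, y ≈ 62.8 km.
Check against Site 1 (with the unrounded x, y): √((x − 18.6)²+(y − 32.4)²) = 65.32 ≈ 65.31 km. ✓

(-39.2, 62.8)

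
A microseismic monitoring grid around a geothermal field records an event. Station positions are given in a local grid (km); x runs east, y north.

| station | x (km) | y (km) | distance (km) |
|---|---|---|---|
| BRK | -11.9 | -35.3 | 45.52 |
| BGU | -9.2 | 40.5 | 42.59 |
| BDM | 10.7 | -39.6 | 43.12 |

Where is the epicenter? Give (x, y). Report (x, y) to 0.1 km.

x ≈ 11.9 km, y ≈ 3.5 km

Circle about each station: (x + 11.9)² + (y + 35.3)² = 45.52²; (x + 9.2)² + (y − 40.5)² = 42.59²; (x − 10.7)² + (y + 39.6)² = 43.12².
Subtracting pairs of circle equations eliminates x²+y² and gives linear equations (the radical axes):
5.4 x + 151.6 y = 595.35
45.2 x − 8.6 y = 507.69
Solving the 2×2 system: x ≈ 11.9, y ≈ 3.5 km.
Check against BRK (with the unrounded x, y): √((x + 11.9)²+(y + 35.3)²) = 45.52 ≈ 45.52 km. ✓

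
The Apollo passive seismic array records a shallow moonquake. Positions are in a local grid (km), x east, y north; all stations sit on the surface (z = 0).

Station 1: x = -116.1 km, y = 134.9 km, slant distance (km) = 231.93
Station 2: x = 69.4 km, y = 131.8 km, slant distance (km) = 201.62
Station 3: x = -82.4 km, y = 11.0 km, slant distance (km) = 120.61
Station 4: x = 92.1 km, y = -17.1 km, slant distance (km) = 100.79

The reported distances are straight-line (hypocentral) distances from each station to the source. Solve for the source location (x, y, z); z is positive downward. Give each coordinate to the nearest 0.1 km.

(8.9, -56.0, 41.5)

Each station gives a sphere (x−x_i)² + (y−y_i)² + z² = d_i² (stations at z=0).
Subtracting the Station 1 sphere from Station 2 and Station 3: z² cancels, leaving linear equations in x and y:
371.0 x − 6.2 y = 3651.28
67.4 x − 247.8 y = 14478.29
Solving: x ≈ 8.906, y ≈ -56.005 km (keep extra digits for the depth step; rounded: 8.9, -56.0).
Then from the Station 1 sphere: z² = 231.93² − (x + 116.1)² − (y − 134.9)² with x = 8.906, y = -56.005, so z ≈ 41.477 ≈ 41.5 km.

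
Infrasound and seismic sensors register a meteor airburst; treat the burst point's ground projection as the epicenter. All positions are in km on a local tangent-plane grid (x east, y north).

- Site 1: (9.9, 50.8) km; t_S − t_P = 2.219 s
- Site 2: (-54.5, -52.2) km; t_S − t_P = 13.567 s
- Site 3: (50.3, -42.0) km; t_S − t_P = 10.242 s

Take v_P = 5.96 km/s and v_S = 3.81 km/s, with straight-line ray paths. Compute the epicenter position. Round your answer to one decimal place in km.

Distance from S−P lag: d = Δt · v_P v_S / (v_P − v_S) = Δt · (5.96·3.81)/(5.96−3.81) ≈ 10.5617·Δt.
So d_Site 1 = 23.44, d_Site 2 = 143.29, d_Site 3 = 108.17 km.
Circle about each station: (x − 9.9)² + (y − 50.8)² = 23.44²; (x + 54.5)² + (y + 52.2)² = 143.29²; (x − 50.3)² + (y + 42.0)² = 108.17².
Subtracting pairs of circle equations eliminates x²+y² and gives linear equations (the radical axes):
-128.8 x − 206.0 y = -16966.15
80.8 x − 185.6 y = -9535.88
Solving the 2×2 system: x ≈ 29.2, y ≈ 64.1 km.

x ≈ 29.2 km, y ≈ 64.1 km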